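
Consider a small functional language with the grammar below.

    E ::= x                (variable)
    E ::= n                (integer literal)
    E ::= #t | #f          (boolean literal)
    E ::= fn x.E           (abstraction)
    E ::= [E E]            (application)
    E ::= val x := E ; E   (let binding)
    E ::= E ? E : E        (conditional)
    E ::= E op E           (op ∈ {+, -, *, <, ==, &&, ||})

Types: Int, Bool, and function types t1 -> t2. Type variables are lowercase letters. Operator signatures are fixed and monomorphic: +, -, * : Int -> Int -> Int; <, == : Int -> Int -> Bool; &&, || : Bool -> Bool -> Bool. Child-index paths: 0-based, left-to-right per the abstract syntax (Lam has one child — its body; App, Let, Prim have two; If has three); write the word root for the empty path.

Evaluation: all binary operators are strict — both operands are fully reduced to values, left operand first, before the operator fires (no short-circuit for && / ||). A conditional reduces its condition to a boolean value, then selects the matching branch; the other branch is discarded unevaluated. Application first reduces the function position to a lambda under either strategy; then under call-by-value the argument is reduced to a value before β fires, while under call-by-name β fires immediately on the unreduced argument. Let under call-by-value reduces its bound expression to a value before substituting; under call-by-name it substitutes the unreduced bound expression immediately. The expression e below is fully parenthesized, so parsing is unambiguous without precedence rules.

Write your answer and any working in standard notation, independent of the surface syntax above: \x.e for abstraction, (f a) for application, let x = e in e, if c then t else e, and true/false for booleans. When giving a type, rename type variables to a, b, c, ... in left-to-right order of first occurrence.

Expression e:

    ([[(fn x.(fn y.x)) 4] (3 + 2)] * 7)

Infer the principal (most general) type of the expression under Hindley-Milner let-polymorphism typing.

Answer: Int

Derivation:
x : a
\y._ : b -> a
\x._ : a -> b -> a
  unify a -> b -> a ~ Int -> c
  unify a ~ Int
  unify b -> Int ~ c
_ _ : b -> Int
  unify Int ~ Int
  unify Int ~ Int
  unify b -> Int ~ Int -> d
  unify b ~ Int
  unify Int ~ d
_ _ : Int
  unify Int ~ Int
  unify Int ~ Int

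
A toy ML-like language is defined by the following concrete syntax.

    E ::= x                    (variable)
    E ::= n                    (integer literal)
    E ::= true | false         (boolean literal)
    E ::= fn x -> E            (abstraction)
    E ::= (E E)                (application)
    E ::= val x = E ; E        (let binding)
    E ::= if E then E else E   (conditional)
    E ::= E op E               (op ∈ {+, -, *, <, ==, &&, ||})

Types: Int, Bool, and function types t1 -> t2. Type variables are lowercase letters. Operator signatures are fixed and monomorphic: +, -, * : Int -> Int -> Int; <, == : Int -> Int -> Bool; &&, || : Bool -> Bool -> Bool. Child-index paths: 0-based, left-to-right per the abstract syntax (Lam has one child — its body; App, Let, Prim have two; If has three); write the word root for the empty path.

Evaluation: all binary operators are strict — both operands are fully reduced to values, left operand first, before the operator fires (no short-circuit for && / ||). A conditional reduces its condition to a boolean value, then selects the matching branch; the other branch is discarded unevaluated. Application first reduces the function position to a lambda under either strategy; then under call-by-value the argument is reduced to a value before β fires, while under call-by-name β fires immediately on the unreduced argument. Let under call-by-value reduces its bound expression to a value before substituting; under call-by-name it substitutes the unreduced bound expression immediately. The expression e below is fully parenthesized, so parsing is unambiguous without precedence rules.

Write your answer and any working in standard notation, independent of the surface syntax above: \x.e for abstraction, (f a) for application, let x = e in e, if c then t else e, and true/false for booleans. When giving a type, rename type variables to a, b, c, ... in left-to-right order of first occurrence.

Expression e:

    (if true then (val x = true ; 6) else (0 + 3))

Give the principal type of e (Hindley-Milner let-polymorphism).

Answer: Int

Working:
  unify Bool ~ Bool
let x : Bool
  unify Int ~ Int
  unify Int ~ Int
  unify Int ~ Int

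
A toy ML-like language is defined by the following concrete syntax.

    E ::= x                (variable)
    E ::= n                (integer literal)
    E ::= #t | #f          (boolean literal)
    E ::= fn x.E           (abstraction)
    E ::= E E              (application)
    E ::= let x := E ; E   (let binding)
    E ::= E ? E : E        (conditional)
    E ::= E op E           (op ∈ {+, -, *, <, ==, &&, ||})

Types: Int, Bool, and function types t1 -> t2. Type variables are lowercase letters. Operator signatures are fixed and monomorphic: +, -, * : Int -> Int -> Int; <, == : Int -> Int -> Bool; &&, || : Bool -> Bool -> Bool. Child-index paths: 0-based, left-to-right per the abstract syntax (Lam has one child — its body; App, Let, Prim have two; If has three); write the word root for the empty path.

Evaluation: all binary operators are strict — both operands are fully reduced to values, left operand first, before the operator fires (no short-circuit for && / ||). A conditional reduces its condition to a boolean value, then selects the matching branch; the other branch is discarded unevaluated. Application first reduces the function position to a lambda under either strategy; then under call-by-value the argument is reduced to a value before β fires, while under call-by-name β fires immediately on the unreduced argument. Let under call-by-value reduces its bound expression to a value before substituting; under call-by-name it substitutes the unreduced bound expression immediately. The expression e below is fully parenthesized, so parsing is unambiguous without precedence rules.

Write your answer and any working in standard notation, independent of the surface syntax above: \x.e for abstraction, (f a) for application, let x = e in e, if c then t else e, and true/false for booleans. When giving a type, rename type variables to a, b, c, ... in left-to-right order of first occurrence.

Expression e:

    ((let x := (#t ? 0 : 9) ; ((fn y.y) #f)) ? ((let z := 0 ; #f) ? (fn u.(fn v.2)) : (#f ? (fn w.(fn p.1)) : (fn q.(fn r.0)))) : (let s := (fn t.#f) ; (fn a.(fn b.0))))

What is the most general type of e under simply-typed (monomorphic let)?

Working:
  unify Bool ~ Bool
  unify Int ~ Int
let x : Int
y : a
\y._ : a -> a
  unify a -> a ~ Bool -> b
  unify a ~ Bool
  unify Bool ~ b
_ _ : Bool
  unify Bool ~ Bool
let z : Int
  unify Bool ~ Bool
\v._ : d -> Int
\u._ : c -> d -> Int
  unify Bool ~ Bool
\p._ : f -> Int
\w._ : e -> f -> Int
\r._ : h -> Int
\q._ : g -> h -> Int
  unify e -> f -> Int ~ g -> h -> Int
  unify e ~ g
  unify f -> Int ~ h -> Int
  unify f ~ h
  unify Int ~ Int
  unify c -> d -> Int ~ g -> h -> Int
  unify c ~ g
  unify d -> Int ~ h -> Int
  unify d ~ h
  unify Int ~ Int
\t._ : i -> Bool
let s : i -> Bool
\b._ : k -> Int
\a._ : j -> k -> Int
  unify g -> h -> Int ~ j -> k -> Int
  unify g ~ j
  unify h -> Int ~ k -> Int
  unify h ~ k
  unify Int ~ Int

Answer: a -> b -> Int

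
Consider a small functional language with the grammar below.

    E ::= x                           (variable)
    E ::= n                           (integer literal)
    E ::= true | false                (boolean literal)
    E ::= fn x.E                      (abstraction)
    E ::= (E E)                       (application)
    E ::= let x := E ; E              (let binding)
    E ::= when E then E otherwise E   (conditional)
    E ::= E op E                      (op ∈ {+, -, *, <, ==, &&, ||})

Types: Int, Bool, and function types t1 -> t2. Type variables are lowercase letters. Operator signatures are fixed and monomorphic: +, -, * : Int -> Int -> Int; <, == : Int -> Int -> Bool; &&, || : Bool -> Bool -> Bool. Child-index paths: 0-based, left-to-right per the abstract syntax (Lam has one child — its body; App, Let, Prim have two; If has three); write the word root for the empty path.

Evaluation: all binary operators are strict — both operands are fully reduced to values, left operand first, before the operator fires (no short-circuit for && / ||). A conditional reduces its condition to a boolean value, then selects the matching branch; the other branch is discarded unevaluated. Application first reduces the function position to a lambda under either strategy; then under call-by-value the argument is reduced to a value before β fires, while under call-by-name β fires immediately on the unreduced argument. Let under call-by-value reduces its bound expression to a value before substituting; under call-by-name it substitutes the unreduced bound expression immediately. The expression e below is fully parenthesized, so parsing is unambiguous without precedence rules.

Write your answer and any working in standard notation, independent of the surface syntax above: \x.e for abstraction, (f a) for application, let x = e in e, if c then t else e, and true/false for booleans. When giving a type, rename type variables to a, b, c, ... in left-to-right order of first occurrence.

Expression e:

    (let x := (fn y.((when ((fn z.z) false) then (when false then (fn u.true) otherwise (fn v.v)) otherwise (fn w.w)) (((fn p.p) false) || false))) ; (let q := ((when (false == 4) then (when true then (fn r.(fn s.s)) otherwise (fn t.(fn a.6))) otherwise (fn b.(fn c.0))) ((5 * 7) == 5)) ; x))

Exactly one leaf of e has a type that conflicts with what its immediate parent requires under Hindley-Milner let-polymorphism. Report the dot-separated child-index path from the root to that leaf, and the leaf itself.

Answer: 1.0.0.0.0 : false

Working:
z : b
\z._ : b -> b
  unify b -> b ~ Bool -> c
  unify b ~ Bool
  unify Bool ~ c
_ _ : Bool
  unify Bool ~ Bool
  unify Bool ~ Bool
\u._ : d -> Bool
v : e
\v._ : e -> e
  unify d -> Bool ~ e -> e
  unify d ~ e
  unify Bool ~ e
w : f
\w._ : f -> f
  unify Bool -> Bool ~ f -> f
  unify Bool ~ f
  unify Bool ~ Bool
p : g
\p._ : g -> g
  unify g -> g ~ Bool -> h
  unify g ~ Bool
  unify Bool ~ h
_ _ : Bool
  unify Bool ~ Bool
  unify Bool ~ Bool
  unify Bool -> Bool ~ Bool -> i
  unify Bool ~ Bool
  unify Bool ~ i
_ _ : Bool
\y._ : a -> Bool
let x : forall. a -> Bool
  unify Bool ~ Int
  FAIL: mismatch Bool ~ Int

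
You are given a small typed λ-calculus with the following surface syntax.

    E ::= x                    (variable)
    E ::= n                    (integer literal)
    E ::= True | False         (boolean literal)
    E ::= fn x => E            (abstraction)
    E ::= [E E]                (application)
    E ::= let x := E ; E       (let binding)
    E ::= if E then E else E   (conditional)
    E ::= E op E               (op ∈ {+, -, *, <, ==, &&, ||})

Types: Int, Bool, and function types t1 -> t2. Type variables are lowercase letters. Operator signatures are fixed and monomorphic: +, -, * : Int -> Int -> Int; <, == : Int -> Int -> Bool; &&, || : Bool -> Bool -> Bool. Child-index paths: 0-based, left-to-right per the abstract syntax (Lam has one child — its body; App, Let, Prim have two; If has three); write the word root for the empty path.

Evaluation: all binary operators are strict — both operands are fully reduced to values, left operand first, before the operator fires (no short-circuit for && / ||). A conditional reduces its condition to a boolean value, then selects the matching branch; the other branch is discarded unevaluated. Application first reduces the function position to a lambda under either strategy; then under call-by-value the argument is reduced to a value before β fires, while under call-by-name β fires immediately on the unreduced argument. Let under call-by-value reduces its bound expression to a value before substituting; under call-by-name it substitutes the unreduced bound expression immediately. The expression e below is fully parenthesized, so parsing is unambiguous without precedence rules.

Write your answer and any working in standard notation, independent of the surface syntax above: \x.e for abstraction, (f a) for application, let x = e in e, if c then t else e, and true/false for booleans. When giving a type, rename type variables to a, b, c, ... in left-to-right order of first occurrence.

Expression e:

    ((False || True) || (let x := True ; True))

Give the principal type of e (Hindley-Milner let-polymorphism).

Derivation:
  unify Bool ~ Bool
  unify Bool ~ Bool
  unify Bool ~ Bool
let x : Bool
  unify Bool ~ Bool

Answer: Bool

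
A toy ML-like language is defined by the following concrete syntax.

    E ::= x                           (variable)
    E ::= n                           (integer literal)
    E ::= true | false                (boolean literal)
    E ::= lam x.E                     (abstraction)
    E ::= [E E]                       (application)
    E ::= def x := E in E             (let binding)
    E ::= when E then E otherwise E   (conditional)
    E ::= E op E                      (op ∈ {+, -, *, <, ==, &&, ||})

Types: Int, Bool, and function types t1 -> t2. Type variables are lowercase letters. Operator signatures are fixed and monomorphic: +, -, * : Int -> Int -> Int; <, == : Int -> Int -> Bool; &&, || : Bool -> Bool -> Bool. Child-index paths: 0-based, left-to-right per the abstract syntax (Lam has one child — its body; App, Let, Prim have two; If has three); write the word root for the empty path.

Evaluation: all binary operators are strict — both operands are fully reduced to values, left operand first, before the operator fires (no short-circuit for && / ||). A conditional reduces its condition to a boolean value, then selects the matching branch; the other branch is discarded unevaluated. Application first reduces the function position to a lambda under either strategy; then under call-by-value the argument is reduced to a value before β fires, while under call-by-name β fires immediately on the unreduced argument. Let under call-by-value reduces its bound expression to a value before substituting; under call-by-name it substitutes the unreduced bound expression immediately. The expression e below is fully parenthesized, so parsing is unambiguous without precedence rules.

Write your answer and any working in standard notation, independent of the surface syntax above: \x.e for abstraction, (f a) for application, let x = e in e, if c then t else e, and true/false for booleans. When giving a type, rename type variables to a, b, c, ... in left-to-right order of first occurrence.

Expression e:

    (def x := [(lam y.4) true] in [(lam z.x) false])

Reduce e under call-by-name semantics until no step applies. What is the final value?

Derivation:
step 0: (let x = ((\y.4) true) in ((\z.x) false))
step 1: [let@root] ((\z.((\y.4) true)) false)
step 2: [beta@root] ((\y.4) true)
step 3: [beta@root] 4

Answer: 4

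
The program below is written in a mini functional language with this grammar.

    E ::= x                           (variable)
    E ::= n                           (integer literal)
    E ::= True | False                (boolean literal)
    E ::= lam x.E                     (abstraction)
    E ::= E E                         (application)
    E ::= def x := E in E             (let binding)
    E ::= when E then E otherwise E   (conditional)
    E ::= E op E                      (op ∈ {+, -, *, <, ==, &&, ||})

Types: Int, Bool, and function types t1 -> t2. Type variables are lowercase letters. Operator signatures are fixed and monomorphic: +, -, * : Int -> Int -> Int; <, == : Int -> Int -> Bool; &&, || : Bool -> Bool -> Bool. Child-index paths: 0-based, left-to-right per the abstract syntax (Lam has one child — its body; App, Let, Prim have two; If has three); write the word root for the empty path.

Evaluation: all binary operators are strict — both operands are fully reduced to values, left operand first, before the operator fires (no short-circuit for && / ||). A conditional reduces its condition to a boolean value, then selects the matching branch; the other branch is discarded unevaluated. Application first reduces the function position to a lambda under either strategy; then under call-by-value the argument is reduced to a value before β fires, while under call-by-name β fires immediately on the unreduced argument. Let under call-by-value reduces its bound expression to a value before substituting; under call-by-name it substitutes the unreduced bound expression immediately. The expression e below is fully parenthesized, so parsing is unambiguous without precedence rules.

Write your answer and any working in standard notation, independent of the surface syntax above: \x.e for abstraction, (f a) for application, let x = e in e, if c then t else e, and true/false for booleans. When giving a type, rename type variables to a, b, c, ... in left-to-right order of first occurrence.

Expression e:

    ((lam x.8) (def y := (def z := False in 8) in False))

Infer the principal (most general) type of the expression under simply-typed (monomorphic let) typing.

Derivation:
\x._ : a -> Int
let z : Bool
let y : Int
  unify a -> Int ~ Bool -> b
  unify a ~ Bool
  unify Int ~ b
_ _ : Int

Answer: Int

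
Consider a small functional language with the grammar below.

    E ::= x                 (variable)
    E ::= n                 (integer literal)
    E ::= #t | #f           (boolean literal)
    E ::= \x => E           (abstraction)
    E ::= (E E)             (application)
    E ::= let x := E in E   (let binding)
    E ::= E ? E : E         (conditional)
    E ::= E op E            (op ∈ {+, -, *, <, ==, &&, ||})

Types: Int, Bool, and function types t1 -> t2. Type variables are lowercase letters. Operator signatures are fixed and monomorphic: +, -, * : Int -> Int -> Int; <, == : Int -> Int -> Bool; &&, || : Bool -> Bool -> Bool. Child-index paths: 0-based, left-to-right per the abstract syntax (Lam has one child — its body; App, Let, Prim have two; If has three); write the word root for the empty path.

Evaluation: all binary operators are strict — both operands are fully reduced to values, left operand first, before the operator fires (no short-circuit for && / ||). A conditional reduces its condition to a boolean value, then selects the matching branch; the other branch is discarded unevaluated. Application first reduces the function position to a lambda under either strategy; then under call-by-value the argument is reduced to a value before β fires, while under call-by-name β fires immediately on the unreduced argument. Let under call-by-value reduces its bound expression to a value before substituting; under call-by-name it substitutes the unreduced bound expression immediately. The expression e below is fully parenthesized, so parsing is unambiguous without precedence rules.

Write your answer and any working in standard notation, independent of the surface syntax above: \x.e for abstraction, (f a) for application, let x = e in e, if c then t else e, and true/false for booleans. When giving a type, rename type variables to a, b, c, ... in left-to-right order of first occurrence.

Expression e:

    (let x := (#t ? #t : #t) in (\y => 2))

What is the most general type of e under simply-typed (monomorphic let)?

Working:
  unify Bool ~ Bool
  unify Bool ~ Bool
let x : Bool
\y._ : a -> Int

Answer: a -> Int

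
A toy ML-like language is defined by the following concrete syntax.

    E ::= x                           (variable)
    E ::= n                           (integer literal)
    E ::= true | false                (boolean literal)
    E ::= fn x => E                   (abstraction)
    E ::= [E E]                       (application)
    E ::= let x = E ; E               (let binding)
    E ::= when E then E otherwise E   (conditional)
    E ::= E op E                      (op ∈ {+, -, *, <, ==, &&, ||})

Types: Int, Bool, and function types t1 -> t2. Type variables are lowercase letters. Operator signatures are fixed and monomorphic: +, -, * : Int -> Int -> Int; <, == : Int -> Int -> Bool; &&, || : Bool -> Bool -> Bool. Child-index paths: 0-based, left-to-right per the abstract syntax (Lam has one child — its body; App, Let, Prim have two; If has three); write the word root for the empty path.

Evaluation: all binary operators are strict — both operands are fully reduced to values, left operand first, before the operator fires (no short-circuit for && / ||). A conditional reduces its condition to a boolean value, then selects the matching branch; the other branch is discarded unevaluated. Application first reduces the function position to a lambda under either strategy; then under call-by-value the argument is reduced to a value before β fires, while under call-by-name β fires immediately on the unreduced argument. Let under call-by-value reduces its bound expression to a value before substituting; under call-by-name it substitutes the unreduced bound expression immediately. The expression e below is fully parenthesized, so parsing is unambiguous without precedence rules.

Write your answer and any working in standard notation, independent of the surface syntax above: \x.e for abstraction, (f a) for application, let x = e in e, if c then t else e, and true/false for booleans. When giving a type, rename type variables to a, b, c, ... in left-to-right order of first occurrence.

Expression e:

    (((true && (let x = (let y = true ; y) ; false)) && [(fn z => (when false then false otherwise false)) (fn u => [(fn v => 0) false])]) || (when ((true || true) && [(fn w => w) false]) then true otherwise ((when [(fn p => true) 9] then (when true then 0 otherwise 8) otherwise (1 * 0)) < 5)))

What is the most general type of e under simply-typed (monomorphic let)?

Answer: Bool

Derivation:
  unify Bool ~ Bool
let y : Bool
y : Bool
let x : Bool
  unify Bool ~ Bool
  unify Bool ~ Bool
  unify Bool ~ Bool
  unify Bool ~ Bool
\z._ : a -> Bool
\v._ : c -> Int
  unify c -> Int ~ Bool -> d
  unify c ~ Bool
  unify Int ~ d
_ _ : Int
\u._ : b -> Int
  unify a -> Bool ~ (b -> Int) -> e
  unify a ~ b -> Int
  unify Bool ~ e
_ _ : Bool
  unify Bool ~ Bool
  unify Bool ~ Bool
  unify Bool ~ Bool
  unify Bool ~ Bool
  unify Bool ~ Bool
w : f
\w._ : f -> f
  unify f -> f ~ Bool -> g
  unify f ~ Bool
  unify Bool ~ g
_ _ : Bool
  unify Bool ~ Bool
  unify Bool ~ Bool
\p._ : h -> Bool
  unify h -> Bool ~ Int -> i
  unify h ~ Int
  unify Bool ~ i
_ _ : Bool
  unify Bool ~ Bool
  unify Bool ~ Bool
  unify Int ~ Int
  unify Int ~ Int
  unify Int ~ Int
  unify Int ~ Int
  unify Int ~ Int
  unify Int ~ Int
  unify Bool ~ Bool
  unify Bool ~ Bool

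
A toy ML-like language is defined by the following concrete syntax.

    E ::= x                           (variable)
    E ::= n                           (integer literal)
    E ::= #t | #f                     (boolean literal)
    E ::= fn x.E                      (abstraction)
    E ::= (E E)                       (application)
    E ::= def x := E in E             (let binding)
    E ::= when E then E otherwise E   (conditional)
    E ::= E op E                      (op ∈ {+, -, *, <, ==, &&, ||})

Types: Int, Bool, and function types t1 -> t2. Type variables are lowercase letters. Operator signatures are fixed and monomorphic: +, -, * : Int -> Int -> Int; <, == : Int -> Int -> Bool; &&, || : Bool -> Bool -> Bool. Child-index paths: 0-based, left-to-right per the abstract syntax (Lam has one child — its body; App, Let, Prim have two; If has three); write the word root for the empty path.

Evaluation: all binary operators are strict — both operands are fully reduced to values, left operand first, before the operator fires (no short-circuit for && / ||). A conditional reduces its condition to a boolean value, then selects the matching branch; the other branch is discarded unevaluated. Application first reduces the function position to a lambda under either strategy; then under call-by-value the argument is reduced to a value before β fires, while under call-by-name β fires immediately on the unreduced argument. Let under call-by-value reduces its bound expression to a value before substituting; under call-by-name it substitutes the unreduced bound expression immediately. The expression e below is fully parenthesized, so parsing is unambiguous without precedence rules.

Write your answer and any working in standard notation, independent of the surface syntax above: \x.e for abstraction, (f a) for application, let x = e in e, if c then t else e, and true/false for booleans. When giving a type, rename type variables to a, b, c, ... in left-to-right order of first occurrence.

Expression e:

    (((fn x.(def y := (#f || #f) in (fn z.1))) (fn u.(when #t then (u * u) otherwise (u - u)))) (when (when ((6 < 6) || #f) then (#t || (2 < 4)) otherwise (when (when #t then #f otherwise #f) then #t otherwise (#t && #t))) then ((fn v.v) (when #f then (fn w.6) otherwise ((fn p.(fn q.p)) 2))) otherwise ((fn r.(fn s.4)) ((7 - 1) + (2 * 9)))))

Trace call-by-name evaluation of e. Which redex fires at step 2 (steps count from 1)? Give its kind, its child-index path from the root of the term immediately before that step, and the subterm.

Answer: let at 0 : (let y = (false || false) in (\z.1))

Working:
step 0: (((\x.(let y = (false || false) in (\z.1))) (\u.(if true then (u * u) else (u - u)))) (if (if ((6 < 6) || false) then (true || (2 < 4)) else (if (if true then false else false) then true else (true && true))) then ((\v.v) (if false then (\w.6) else ((\p.(\q.p)) 2))) else ((\r.(\s.4)) ((7 - 1) + (2 * 9)))))
step 1: [beta@0] ((let y = (false || false) in (\z.1)) (if (if ((6 < 6) || false) then (true || (2 < 4)) else (if (if true then false else false) then true else (true && true))) then ((\v.v) (if false then (\w.6) else ((\p.(\q.p)) 2))) else ((\r.(\s.4)) ((7 - 1) + (2 * 9)))))
step 2: [let@0] ((\z.1) (if (if ((6 < 6) || false) then (true || (2 < 4)) else (if (if true then false else false) then true else (true && true))) then ((\v.v) (if false then (\w.6) else ((\p.(\q.p)) 2))) else ((\r.(\s.4)) ((7 - 1) + (2 * 9)))))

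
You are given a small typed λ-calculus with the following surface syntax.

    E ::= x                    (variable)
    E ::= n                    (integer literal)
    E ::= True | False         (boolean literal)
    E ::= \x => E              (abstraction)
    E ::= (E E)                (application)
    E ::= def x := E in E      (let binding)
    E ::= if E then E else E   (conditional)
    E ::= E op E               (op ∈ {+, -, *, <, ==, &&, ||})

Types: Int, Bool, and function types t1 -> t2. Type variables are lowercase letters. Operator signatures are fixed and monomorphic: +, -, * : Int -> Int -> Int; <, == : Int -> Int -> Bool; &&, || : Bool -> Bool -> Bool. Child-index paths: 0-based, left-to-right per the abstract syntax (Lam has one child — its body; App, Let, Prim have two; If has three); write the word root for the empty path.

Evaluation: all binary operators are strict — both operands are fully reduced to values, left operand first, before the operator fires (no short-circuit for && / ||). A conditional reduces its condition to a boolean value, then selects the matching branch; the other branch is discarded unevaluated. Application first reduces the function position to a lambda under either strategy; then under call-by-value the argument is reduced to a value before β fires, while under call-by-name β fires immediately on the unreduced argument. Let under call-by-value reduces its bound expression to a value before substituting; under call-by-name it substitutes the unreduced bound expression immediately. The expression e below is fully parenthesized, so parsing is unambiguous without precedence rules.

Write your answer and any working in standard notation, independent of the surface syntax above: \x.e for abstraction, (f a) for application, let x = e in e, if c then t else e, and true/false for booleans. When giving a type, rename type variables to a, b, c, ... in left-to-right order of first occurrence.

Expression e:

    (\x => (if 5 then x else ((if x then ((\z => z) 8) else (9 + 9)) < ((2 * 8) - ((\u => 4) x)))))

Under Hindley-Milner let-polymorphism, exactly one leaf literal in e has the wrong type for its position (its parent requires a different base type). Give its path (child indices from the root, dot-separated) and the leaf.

Derivation:
  unify Int ~ Bool
  FAIL: mismatch Int ~ Bool

Answer: 0.0 : 5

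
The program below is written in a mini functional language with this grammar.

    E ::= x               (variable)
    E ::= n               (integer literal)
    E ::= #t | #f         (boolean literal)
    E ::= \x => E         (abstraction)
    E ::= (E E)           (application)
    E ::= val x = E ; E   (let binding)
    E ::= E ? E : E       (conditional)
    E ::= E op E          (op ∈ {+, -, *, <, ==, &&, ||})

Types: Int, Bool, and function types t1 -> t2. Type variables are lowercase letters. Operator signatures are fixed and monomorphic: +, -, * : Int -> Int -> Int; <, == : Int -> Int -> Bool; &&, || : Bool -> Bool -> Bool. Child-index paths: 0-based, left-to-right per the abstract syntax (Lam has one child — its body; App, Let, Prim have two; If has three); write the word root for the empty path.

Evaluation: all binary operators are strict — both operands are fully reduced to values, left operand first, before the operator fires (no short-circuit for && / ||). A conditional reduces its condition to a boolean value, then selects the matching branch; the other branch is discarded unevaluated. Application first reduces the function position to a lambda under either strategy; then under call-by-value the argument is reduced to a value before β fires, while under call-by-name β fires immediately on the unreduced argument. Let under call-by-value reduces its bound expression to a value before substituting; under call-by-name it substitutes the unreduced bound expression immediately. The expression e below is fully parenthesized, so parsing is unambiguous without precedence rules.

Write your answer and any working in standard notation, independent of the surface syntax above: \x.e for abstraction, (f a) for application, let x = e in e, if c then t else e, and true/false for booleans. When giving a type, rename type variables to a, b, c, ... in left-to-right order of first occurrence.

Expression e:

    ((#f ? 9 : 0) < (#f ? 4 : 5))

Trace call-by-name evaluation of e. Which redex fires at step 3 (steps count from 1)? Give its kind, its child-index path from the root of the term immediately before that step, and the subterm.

Answer: delta at root : (0 < 5)

Derivation:
step 0: ((if false then 9 else 0) < (if false then 4 else 5))
step 1: [if@0] (0 < (if false then 4 else 5))
step 2: [if@1] (0 < 5)
step 3: [delta@root] true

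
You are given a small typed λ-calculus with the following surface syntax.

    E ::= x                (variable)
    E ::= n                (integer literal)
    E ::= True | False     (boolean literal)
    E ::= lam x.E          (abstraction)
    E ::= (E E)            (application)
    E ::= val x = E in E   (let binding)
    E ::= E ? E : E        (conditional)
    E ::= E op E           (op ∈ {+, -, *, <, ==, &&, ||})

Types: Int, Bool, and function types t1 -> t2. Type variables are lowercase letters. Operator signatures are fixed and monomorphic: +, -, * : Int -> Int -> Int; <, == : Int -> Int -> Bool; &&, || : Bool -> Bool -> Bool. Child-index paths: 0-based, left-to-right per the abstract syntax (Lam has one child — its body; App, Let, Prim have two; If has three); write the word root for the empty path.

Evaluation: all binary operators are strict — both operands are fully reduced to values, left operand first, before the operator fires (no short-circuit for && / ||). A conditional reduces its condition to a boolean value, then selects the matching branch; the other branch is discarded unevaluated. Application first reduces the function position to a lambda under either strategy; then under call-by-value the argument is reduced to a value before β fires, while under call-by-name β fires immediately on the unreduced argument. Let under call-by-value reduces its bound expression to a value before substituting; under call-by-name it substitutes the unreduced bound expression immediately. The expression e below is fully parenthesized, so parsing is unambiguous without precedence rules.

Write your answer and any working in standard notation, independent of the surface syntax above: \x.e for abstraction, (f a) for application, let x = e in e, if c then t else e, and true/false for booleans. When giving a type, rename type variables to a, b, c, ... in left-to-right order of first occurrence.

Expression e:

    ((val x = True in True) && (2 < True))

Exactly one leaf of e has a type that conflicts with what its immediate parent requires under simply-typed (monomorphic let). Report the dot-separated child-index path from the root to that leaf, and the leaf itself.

Working:
let x : Bool
  unify Bool ~ Bool
  unify Int ~ Int
  unify Bool ~ Int
  FAIL: mismatch Bool ~ Int

Answer: 1.1 : true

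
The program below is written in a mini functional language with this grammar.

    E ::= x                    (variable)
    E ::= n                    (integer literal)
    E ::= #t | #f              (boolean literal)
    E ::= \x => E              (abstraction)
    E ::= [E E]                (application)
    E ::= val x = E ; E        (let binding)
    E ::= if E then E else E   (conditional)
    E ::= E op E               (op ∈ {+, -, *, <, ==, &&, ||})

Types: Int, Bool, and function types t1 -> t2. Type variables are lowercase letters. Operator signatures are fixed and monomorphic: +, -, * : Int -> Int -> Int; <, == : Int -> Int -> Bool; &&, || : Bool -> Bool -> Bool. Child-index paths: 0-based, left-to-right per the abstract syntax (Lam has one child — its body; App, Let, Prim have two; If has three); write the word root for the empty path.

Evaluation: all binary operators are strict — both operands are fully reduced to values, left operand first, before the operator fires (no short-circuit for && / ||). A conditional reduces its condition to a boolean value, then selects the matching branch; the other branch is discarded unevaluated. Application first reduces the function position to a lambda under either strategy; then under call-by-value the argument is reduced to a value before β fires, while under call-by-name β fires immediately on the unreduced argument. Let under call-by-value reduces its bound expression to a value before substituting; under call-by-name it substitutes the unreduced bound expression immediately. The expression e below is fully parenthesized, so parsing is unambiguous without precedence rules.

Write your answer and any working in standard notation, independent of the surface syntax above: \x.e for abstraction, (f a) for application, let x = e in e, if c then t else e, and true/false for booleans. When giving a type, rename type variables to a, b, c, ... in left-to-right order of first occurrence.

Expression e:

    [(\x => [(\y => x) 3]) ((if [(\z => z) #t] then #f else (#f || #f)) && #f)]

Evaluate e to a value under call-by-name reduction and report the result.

Answer: false

Working:
step 0: ((\x.((\y.x) 3)) ((if ((\z.z) true) then false else (false || false)) && false))
step 1: [beta@root] ((\y.((if ((\z.z) true) then false else (false || false)) && false)) 3)
step 2: [beta@root] ((if ((\z.z) true) then false else (false || false)) && false)
step 3: [beta@0.0] ((if true then false else (false || false)) && false)
step 4: [if@0] (false && false)
step 5: [delta@root] false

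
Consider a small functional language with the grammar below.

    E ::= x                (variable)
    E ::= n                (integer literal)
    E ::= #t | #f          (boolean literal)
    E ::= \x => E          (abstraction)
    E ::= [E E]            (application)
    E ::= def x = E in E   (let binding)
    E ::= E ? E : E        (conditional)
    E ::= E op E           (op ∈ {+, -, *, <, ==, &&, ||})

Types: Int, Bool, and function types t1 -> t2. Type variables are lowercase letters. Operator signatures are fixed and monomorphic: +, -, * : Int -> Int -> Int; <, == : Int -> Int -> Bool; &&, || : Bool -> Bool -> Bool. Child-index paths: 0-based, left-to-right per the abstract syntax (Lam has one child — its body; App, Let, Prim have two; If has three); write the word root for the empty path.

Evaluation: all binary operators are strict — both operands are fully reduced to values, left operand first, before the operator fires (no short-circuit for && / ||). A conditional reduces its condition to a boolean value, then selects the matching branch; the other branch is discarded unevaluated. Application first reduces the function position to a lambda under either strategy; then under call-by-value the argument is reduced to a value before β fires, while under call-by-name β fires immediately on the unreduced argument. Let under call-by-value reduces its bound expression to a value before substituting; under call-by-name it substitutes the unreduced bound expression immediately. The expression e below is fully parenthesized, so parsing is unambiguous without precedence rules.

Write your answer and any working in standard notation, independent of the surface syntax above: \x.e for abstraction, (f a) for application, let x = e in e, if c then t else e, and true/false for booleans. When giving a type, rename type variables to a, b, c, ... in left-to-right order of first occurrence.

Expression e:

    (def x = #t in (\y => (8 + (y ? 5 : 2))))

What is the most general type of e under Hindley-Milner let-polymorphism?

Working:
let x : Bool
  unify Int ~ Int
y : a
  unify a ~ Bool
  unify Int ~ Int
  unify Int ~ Int
\y._ : Bool -> Int

Answer: Bool -> Int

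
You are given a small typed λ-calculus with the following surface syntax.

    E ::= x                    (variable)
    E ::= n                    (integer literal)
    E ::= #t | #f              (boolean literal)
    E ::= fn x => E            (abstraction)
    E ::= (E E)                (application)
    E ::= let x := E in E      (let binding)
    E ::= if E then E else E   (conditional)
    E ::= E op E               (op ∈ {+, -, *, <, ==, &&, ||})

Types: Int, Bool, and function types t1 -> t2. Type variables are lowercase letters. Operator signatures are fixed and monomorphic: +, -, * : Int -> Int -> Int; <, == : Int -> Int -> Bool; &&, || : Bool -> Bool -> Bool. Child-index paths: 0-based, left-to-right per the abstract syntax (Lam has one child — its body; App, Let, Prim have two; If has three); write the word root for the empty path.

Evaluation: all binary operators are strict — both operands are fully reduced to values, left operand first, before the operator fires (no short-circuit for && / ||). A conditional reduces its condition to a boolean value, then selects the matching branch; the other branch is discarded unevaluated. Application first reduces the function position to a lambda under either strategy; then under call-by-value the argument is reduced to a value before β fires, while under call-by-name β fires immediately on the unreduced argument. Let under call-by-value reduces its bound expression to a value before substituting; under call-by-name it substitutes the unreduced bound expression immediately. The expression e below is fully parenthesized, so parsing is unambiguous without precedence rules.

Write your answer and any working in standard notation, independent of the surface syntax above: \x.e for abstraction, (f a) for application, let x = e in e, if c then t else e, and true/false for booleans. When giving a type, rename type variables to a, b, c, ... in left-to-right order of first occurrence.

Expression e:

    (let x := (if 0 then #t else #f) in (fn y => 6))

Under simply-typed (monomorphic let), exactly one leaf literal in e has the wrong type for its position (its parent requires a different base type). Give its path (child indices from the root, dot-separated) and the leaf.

Working:
  unify Int ~ Bool
  FAIL: mismatch Int ~ Bool

Answer: 0.0 : 0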